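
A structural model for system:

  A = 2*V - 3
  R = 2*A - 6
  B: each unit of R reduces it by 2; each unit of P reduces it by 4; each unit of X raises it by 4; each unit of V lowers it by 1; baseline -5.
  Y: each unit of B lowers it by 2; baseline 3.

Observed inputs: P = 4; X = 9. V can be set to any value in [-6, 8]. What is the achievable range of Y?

Substituting into the R equation gives R = 4*V - 12.
Substituting into the B equation gives B = -9*V + 39.
Substituting into the Y equation gives Y = 18*V - 75.
Linear in V, so extremes are at the endpoints: V = -6 gives Y = -183; V = 8 gives Y = 69.

-183 to 69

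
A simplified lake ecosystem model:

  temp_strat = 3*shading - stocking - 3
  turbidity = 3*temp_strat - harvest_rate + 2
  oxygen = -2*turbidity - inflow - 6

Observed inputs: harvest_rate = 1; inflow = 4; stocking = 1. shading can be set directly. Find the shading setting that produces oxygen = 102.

shading = -5

Substituting into the temp_strat equation gives temp_strat = 3*shading - 4.
turbidity becomes 9*shading - 11.
Substituting into the oxygen equation gives oxygen = -18*shading + 12.
Solve -18*shading + 12 = 102: shading = (102 - 12) / -18 = -5.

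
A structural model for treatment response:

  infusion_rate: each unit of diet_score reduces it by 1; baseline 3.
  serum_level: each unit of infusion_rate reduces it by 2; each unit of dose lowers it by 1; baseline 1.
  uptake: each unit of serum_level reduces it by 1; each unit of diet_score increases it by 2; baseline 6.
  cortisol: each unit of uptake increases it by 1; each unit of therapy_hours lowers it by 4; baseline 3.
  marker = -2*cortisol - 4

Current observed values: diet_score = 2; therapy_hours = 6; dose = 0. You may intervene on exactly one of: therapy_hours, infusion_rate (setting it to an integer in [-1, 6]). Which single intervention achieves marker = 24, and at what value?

set infusion_rate = -1

Intervening on therapy_hours: marker = 8*therapy_hours - 32. Reaching 24 requires therapy_hours = 7, outside [-1, 6].
Intervening on infusion_rate: with other inputs at their observed values, marker = -4*infusion_rate + 20. Solving for 24 gives infusion_rate = -1, within [-1, 6].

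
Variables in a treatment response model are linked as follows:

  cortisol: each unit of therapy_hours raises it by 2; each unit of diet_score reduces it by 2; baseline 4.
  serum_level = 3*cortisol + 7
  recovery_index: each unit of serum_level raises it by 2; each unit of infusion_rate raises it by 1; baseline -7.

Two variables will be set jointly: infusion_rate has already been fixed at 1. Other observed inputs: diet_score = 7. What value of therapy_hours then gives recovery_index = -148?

With infusion_rate held at 1:
Substituting into the cortisol equation gives cortisol = 2*therapy_hours - 10.
Substituting into the serum_level equation gives serum_level = 6*therapy_hours - 23.
Substituting into the recovery_index equation gives recovery_index = 12*therapy_hours - 52.
Solve 12*therapy_hours - 52 = -148: therapy_hours = (-148 + 52) / 12 = -8.

therapy_hours = -8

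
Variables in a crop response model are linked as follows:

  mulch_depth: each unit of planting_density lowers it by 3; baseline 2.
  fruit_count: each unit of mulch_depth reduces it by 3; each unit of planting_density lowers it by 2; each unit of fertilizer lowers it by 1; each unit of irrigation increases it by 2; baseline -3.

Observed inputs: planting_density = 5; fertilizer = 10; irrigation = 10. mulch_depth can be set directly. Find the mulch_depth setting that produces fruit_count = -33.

Intervening on mulch_depth fixes its value directly, overriding its dependence on planting_density.
Substituting into the fruit_count equation gives fruit_count = -3*mulch_depth - 3.
Solve -3*mulch_depth - 3 = -33: mulch_depth = (-33 + 3) / -3 = 10.

mulch_depth = 10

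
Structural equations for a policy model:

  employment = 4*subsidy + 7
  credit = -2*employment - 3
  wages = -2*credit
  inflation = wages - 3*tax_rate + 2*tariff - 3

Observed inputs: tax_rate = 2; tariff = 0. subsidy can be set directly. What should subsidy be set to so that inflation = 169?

Substituting into the credit equation gives credit = -8*subsidy - 17.
wages becomes 16*subsidy + 34.
Substituting into the inflation equation gives inflation = 16*subsidy + 25.
Solve 16*subsidy + 25 = 169: subsidy = (169 - 25) / 16 = 9.

subsidy = 9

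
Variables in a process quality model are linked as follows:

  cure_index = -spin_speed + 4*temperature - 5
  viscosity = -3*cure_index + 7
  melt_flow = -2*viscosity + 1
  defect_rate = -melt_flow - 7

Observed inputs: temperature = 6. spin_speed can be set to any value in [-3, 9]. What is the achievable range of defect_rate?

Substituting into the cure_index equation gives cure_index = -spin_speed + 19.
So viscosity = 3*spin_speed - 50.
Substituting into the melt_flow equation gives melt_flow = -6*spin_speed + 101.
This gives defect_rate = 6*spin_speed - 108.
Linear in spin_speed, so extremes are at the endpoints: spin_speed = -3 gives defect_rate = -126; spin_speed = 9 gives defect_rate = -54.

-126 to -54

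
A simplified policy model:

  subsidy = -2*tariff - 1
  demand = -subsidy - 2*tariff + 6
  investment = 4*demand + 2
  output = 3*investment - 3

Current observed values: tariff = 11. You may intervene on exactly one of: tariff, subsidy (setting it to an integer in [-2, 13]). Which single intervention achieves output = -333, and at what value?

Intervening on tariff: the paths from tariff to output cancel (net effect zero), leaving output = 87; -333 is unreachable this way.
Intervening on subsidy: with other inputs at their observed values, output = -12*subsidy - 189. Solving for -333 gives subsidy = 12, within [-2, 13].

set subsidy = 12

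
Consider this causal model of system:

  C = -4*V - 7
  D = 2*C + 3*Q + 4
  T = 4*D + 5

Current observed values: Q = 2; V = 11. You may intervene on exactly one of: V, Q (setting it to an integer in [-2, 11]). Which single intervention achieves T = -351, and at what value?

set Q = 3

Intervening on V: T = -32*V - 11. Reaching -351 requires V = 85/8, not an integer.
Intervening on Q: with other inputs at their observed values, T = 12*Q - 387. Solving for -351 gives Q = 3, within [-2, 11].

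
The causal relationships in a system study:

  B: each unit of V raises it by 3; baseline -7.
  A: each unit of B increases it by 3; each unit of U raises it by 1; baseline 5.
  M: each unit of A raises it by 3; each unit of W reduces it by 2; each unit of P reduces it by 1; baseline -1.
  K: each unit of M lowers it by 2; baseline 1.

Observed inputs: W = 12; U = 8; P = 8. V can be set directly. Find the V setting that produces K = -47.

V = 3

Substituting into the A equation gives A = 9*V - 8.
Substituting into the M equation gives M = 27*V - 57.
So K = -54*V + 115.
Solve -54*V + 115 = -47: V = (-47 - 115) / -54 = 3.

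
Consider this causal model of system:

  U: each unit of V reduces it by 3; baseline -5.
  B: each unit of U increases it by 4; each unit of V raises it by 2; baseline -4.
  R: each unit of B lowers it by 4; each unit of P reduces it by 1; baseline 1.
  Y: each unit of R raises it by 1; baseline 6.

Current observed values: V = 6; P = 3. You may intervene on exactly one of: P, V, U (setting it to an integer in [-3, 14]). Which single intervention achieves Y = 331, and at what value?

Intervening on P: with other inputs at their observed values, Y = -P + 343. Solving for 331 gives P = 12, within [-3, 14].
Intervening on V: Y = 40*V + 100. Reaching 331 requires V = 231/40, not an integer.
Intervening on U: Y = -16*U - 28. Reaching 331 requires U = -359/16, not an integer.

set P = 12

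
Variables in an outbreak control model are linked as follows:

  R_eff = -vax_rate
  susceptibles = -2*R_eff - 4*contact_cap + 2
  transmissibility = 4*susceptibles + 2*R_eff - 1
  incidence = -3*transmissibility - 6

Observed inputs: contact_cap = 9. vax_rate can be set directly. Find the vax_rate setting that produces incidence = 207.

vax_rate = 11

Substituting into the susceptibles equation gives susceptibles = 2*vax_rate - 34.
Substituting into the transmissibility equation gives transmissibility = 6*vax_rate - 137.
Substituting into the incidence equation gives incidence = -18*vax_rate + 405.
Solve -18*vax_rate + 405 = 207: vax_rate = (207 - 405) / -18 = 11.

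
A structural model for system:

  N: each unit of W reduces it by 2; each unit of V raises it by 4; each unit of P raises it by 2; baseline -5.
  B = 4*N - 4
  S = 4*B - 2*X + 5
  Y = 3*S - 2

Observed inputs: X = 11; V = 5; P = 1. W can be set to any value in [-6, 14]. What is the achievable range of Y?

-629 to 1291

Substituting into the N equation gives N = -2*W + 17.
So B = -8*W + 64.
This gives S = -32*W + 239.
Substituting into the Y equation gives Y = -96*W + 715.
Linear in W, so extremes are at the endpoints: W = -6 gives Y = 1291; W = 14 gives Y = -629.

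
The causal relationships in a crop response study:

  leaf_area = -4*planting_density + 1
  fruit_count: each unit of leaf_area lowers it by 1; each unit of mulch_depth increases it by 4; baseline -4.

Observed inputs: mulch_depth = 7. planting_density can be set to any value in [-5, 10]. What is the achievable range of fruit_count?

Substituting into the fruit_count equation gives fruit_count = 4*planting_density + 23.
Linear in planting_density, so extremes are at the endpoints: planting_density = -5 gives fruit_count = 3; planting_density = 10 gives fruit_count = 63.

3 to 63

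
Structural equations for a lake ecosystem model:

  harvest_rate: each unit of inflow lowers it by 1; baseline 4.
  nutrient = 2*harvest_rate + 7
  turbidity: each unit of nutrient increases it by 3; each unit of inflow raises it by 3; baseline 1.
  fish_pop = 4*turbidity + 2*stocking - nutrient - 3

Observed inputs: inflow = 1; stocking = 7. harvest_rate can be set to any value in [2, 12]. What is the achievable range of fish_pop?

148 to 368

Intervening on harvest_rate fixes its value directly, overriding its dependence on inflow.
Substituting into the turbidity equation gives turbidity = 6*harvest_rate + 25.
So fish_pop = 22*harvest_rate + 104.
Linear in harvest_rate, so extremes are at the endpoints: harvest_rate = 2 gives fish_pop = 148; harvest_rate = 12 gives fish_pop = 368.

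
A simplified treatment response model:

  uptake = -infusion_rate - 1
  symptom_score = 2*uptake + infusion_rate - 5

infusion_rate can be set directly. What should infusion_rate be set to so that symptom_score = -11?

infusion_rate = 4

Substituting into the symptom_score equation gives symptom_score = -infusion_rate - 7.
Solve -infusion_rate - 7 = -11: infusion_rate = (-11 + 7) / -1 = 4.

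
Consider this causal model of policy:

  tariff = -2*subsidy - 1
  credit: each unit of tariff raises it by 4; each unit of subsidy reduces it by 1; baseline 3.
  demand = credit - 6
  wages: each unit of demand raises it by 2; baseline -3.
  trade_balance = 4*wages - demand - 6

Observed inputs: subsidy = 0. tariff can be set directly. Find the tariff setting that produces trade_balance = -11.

tariff = 1

Intervening on tariff fixes its value directly, overriding its dependence on subsidy.
Substituting into the credit equation gives credit = 4*tariff + 3.
Substituting into the demand equation gives demand = 4*tariff - 3.
wages becomes 8*tariff - 9.
Substituting into the trade_balance equation gives trade_balance = 28*tariff - 39.
Solve 28*tariff - 39 = -11: tariff = (-11 + 39) / 28 = 1.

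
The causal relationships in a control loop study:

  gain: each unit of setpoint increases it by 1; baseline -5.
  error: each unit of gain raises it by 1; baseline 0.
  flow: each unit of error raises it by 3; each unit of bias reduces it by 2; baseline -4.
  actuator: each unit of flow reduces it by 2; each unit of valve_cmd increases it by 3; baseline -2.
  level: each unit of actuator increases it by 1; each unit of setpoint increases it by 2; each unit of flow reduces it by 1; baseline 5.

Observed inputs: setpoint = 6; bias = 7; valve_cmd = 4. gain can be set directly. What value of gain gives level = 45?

Intervening on gain fixes its value directly, overriding its dependence on setpoint.
Substituting into the flow equation gives flow = 3*gain - 18.
Substituting into the actuator equation gives actuator = -6*gain + 46.
Substituting into the level equation gives level = -9*gain + 81.
Solve -9*gain + 81 = 45: gain = (45 - 81) / -9 = 4.

gain = 4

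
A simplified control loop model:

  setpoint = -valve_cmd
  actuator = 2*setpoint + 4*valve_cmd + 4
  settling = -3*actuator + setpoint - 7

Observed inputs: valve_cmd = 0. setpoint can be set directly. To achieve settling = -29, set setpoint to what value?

Intervening on setpoint fixes its value directly, overriding its dependence on valve_cmd.
Substituting into the actuator equation gives actuator = 2*setpoint + 4.
settling becomes -5*setpoint - 19.
Solve -5*setpoint - 19 = -29: setpoint = (-29 + 19) / -5 = 2.

setpoint = 2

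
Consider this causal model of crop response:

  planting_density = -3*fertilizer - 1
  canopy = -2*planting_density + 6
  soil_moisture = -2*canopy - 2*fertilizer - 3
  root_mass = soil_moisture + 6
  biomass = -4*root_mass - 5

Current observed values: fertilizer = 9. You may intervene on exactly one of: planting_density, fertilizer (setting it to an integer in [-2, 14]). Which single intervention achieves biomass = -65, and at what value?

set fertilizer = -2

Intervening on planting_density: biomass = -16*planting_density + 103. Reaching -65 requires planting_density = 21/2, not an integer.
Intervening on fertilizer: with other inputs at their observed values, biomass = 56*fertilizer + 47. Solving for -65 gives fertilizer = -2, within [-2, 14].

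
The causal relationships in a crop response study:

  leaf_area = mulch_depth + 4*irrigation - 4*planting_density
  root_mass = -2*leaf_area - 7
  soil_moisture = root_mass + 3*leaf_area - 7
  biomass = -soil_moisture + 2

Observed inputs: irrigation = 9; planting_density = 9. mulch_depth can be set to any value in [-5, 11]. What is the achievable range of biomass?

5 to 21

Substituting into the leaf_area equation gives leaf_area = mulch_depth.
root_mass becomes -2*mulch_depth - 7.
Substituting into the soil_moisture equation gives soil_moisture = mulch_depth - 14.
biomass becomes -mulch_depth + 16.
Linear in mulch_depth, so extremes are at the endpoints: mulch_depth = -5 gives biomass = 21; mulch_depth = 11 gives biomass = 5.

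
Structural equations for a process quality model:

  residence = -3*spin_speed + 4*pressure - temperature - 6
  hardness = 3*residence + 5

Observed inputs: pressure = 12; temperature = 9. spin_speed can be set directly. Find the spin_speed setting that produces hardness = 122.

spin_speed = -2

Substituting into the residence equation gives residence = -3*spin_speed + 33.
hardness becomes -9*spin_speed + 104.
Solve -9*spin_speed + 104 = 122: spin_speed = (122 - 104) / -9 = -2.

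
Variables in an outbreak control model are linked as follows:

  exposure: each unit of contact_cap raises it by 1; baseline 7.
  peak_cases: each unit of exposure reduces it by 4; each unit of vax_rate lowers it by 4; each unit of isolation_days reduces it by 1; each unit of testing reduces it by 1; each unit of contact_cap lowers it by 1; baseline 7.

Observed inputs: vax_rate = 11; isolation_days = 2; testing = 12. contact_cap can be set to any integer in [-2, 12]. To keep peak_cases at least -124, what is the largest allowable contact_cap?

contact_cap = 9

Substituting into the peak_cases equation gives peak_cases = -5*contact_cap - 79.
Require -5*contact_cap - 79 ≥ -124, so contact_cap ≤ 9.
The largest integer in [-2, 12] satisfying this is 9.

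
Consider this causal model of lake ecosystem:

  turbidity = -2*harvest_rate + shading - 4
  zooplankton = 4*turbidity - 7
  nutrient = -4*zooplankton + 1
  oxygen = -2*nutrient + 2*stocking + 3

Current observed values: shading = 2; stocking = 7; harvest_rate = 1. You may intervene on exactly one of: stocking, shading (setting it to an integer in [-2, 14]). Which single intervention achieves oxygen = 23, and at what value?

Intervening on stocking: oxygen = 2*stocking - 183. Reaching 23 requires stocking = 103, outside [-2, 14].
Intervening on shading: with other inputs at their observed values, oxygen = 32*shading - 233. Solving for 23 gives shading = 8, within [-2, 14].

set shading = 8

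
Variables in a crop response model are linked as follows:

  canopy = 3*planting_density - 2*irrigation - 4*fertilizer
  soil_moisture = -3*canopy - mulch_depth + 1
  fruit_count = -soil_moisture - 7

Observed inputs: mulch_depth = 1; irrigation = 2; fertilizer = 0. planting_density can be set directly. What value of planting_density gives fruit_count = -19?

planting_density = 0

Substituting into the canopy equation gives canopy = 3*planting_density - 4.
This gives soil_moisture = -9*planting_density + 12.
Substituting into the fruit_count equation gives fruit_count = 9*planting_density - 19.
Solve 9*planting_density - 19 = -19: planting_density = (-19 + 19) / 9 = 0.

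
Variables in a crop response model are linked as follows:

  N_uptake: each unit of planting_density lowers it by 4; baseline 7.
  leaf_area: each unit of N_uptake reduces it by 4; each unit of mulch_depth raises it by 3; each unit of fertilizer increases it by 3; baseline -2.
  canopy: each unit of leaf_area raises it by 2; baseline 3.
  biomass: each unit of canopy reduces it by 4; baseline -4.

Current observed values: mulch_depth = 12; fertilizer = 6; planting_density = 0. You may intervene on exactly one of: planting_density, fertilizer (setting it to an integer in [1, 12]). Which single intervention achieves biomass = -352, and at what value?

set fertilizer = 12

Intervening on planting_density: biomass = -128*planting_density - 208. Reaching -352 requires planting_density = 9/8, not an integer.
Intervening on fertilizer: with other inputs at their observed values, biomass = -24*fertilizer - 64. Solving for -352 gives fertilizer = 12, within [1, 12].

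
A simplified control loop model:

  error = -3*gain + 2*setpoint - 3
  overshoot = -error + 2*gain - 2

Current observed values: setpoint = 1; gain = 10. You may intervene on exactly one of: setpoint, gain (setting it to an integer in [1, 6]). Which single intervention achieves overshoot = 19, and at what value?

Intervening on setpoint: overshoot = -2*setpoint + 51. Reaching 19 requires setpoint = 16, outside [1, 6].
Intervening on gain: with other inputs at their observed values, overshoot = 5*gain - 1. Solving for 19 gives gain = 4, within [1, 6].

set gain = 4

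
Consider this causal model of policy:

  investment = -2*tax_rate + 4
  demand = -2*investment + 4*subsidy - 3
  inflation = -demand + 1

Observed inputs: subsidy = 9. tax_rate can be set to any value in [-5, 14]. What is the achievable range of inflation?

Substituting into the demand equation gives demand = 4*tax_rate + 25.
Substituting into the inflation equation gives inflation = -4*tax_rate - 24.
Linear in tax_rate, so extremes are at the endpoints: tax_rate = -5 gives inflation = -4; tax_rate = 14 gives inflation = -80.

-80 to -4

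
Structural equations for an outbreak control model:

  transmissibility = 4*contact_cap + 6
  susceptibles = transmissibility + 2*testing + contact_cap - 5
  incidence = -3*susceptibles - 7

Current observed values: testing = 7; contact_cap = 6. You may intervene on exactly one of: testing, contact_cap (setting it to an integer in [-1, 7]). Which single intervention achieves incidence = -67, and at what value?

set contact_cap = 1

Intervening on testing: incidence = -6*testing - 100. Reaching -67 requires testing = -11/2, not an integer.
Intervening on contact_cap: with other inputs at their observed values, incidence = -15*contact_cap - 52. Solving for -67 gives contact_cap = 1, within [-1, 7].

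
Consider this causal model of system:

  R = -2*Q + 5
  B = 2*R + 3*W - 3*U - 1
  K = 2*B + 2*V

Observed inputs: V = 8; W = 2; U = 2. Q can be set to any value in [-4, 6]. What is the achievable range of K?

-14 to 66

Substituting into the B equation gives B = -4*Q + 9.
This gives K = -8*Q + 34.
Linear in Q, so extremes are at the endpoints: Q = -4 gives K = 66; Q = 6 gives K = -14.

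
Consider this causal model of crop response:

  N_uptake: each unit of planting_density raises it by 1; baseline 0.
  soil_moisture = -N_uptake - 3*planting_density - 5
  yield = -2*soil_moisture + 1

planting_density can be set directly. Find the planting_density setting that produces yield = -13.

Substituting into the soil_moisture equation gives soil_moisture = -4*planting_density - 5.
Substituting into the yield equation gives yield = 8*planting_density + 11.
Solve 8*planting_density + 11 = -13: planting_density = (-13 - 11) / 8 = -3.

planting_density = -3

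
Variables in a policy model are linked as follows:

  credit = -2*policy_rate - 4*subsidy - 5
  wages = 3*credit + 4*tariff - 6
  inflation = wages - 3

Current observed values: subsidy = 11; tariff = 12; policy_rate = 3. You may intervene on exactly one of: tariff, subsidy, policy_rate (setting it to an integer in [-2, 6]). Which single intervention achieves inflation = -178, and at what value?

Intervening on tariff: with other inputs at their observed values, inflation = 4*tariff - 174. Solving for -178 gives tariff = -1, within [-2, 6].
Intervening on subsidy: inflation = -12*subsidy + 6. Reaching -178 requires subsidy = 46/3, not an integer.
Intervening on policy_rate: inflation = -6*policy_rate - 108. Reaching -178 requires policy_rate = 35/3, not an integer.

set tariff = -1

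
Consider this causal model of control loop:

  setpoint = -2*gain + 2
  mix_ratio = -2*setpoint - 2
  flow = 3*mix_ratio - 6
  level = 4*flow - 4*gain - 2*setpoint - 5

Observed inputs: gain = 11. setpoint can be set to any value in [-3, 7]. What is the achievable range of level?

Intervening on setpoint fixes its value directly, overriding its dependence on gain.
Substituting into the flow equation gives flow = -6*setpoint - 12.
This gives level = -26*setpoint - 97.
Linear in setpoint, so extremes are at the endpoints: setpoint = -3 gives level = -19; setpoint = 7 gives level = -279.

-279 to -19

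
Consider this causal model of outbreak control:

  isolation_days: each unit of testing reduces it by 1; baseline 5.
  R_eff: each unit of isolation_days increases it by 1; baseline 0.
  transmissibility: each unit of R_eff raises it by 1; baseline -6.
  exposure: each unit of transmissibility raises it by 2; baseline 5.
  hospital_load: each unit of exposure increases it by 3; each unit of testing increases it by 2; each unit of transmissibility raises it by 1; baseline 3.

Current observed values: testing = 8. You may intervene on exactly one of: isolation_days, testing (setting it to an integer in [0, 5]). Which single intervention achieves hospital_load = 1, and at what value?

Intervening on isolation_days: hospital_load = 7*isolation_days - 8. Reaching 1 requires isolation_days = 9/7, not an integer.
Intervening on testing: with other inputs at their observed values, hospital_load = -5*testing + 11. Solving for 1 gives testing = 2, within [0, 5].

set testing = 2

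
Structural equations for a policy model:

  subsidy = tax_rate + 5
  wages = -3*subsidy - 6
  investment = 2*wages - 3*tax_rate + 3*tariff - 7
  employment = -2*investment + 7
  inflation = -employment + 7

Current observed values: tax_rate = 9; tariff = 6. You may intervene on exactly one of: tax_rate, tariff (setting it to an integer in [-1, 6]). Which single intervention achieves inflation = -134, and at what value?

set tax_rate = 4

Intervening on tax_rate: with other inputs at their observed values, inflation = -18*tax_rate - 62. Solving for -134 gives tax_rate = 4, within [-1, 6].
Intervening on tariff: inflation = 6*tariff - 260. Reaching -134 requires tariff = 21, outside [-1, 6].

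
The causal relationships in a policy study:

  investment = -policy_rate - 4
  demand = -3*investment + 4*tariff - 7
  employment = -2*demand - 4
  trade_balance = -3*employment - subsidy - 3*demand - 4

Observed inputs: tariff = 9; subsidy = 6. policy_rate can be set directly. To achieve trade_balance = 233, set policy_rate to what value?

Substituting into the demand equation gives demand = 3*policy_rate + 41.
employment becomes -6*policy_rate - 86.
trade_balance becomes 9*policy_rate + 125.
Solve 9*policy_rate + 125 = 233: policy_rate = (233 - 125) / 9 = 12.

policy_rate = 12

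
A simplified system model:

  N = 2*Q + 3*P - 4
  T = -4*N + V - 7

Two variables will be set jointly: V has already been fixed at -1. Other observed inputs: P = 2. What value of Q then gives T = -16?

With V held at -1:
Substituting into the N equation gives N = 2*Q + 2.
Substituting into the T equation gives T = -8*Q - 16.
Solve -8*Q - 16 = -16: Q = (-16 + 16) / -8 = 0.

Q = 0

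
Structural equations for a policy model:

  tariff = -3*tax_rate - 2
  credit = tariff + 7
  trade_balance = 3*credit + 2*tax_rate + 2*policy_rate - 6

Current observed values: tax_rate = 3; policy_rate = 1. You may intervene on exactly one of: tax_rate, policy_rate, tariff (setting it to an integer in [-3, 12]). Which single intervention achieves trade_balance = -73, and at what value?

Intervening on tax_rate: with other inputs at their observed values, trade_balance = -7*tax_rate + 11. Solving for -73 gives tax_rate = 12, within [-3, 12].
Intervening on policy_rate: trade_balance = 2*policy_rate - 12. Reaching -73 requires policy_rate = -61/2, not an integer.
Intervening on tariff: trade_balance = 3*tariff + 23. Reaching -73 requires tariff = -32, outside [-3, 12].

set tax_rate = 12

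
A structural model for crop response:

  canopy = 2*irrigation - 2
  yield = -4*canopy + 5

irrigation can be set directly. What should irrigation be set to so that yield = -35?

Substituting into the yield equation gives yield = -8*irrigation + 13.
Solve -8*irrigation + 13 = -35: irrigation = (-35 - 13) / -8 = 6.

irrigation = 6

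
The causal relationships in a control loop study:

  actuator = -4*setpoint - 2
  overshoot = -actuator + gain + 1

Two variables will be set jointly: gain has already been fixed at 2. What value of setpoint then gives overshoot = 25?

With gain held at 2:
Substituting into the overshoot equation gives overshoot = 4*setpoint + 5.
Solve 4*setpoint + 5 = 25: setpoint = (25 - 5) / 4 = 5.

setpoint = 5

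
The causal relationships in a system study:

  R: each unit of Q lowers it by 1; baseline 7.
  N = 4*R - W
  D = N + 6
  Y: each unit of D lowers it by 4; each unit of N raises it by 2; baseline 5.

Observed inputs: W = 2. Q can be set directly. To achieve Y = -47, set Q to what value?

Q = 3

Substituting into the N equation gives N = -4*Q + 26.
Substituting into the D equation gives D = -4*Q + 32.
Substituting into the Y equation gives Y = 8*Q - 71.
Solve 8*Q - 71 = -47: Q = (-47 + 71) / 8 = 3.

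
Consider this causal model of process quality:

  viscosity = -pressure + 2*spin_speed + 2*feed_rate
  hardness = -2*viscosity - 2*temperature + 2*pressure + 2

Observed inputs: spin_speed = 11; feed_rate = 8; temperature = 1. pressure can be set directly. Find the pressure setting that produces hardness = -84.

Substituting into the viscosity equation gives viscosity = -pressure + 38.
Substituting into the hardness equation gives hardness = 4*pressure - 76.
Solve 4*pressure - 76 = -84: pressure = (-84 + 76) / 4 = -2.

pressure = -2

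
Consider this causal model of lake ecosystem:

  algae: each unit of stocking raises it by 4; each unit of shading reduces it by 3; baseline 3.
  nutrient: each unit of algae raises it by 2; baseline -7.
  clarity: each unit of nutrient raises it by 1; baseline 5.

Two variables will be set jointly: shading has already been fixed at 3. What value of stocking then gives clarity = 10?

stocking = 3

With shading held at 3:
Substituting into the algae equation gives algae = 4*stocking - 6.
Substituting into the nutrient equation gives nutrient = 8*stocking - 19.
Substituting into the clarity equation gives clarity = 8*stocking - 14.
Solve 8*stocking - 14 = 10: stocking = (10 + 14) / 8 = 3.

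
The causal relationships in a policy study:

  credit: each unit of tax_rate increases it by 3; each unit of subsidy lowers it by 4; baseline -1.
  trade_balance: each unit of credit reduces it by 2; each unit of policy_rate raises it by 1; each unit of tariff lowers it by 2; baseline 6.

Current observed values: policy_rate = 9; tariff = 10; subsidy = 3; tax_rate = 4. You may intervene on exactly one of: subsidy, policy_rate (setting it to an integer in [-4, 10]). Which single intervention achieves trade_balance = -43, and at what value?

Intervening on subsidy: with other inputs at their observed values, trade_balance = 8*subsidy - 27. Solving for -43 gives subsidy = -2, within [-4, 10].
Intervening on policy_rate: trade_balance = policy_rate - 12. Reaching -43 requires policy_rate = -31, outside [-4, 10].

set subsidy = -2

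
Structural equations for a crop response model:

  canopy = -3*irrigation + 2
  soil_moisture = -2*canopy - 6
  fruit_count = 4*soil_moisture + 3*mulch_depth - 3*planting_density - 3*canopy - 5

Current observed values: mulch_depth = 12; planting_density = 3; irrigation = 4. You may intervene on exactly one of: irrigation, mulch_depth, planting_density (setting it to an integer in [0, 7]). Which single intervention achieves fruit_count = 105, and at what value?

set planting_density = 4

Intervening on irrigation: fruit_count = 33*irrigation - 24. Reaching 105 requires irrigation = 43/11, not an integer.
Intervening on mulch_depth: fruit_count = 3*mulch_depth + 72. Reaching 105 requires mulch_depth = 11, outside [0, 7].
Intervening on planting_density: with other inputs at their observed values, fruit_count = -3*planting_density + 117. Solving for 105 gives planting_density = 4, within [0, 7].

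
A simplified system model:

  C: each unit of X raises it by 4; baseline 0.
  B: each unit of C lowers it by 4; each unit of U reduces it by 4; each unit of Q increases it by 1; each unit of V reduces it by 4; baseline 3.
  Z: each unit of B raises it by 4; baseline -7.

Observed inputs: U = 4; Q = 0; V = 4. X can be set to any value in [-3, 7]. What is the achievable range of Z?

Substituting into the B equation gives B = -16*X - 29.
This gives Z = -64*X - 123.
Linear in X, so extremes are at the endpoints: X = -3 gives Z = 69; X = 7 gives Z = -571.

-571 to 69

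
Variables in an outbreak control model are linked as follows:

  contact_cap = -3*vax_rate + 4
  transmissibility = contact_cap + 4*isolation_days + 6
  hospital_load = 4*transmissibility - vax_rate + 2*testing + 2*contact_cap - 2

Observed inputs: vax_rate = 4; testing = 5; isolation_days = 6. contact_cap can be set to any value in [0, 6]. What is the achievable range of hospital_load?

124 to 160

Intervening on contact_cap fixes its value directly, overriding its dependence on vax_rate.
Substituting into the transmissibility equation gives transmissibility = contact_cap + 30.
Substituting into the hospital_load equation gives hospital_load = 6*contact_cap + 124.
Linear in contact_cap, so extremes are at the endpoints: contact_cap = 0 gives hospital_load = 124; contact_cap = 6 gives hospital_load = 160.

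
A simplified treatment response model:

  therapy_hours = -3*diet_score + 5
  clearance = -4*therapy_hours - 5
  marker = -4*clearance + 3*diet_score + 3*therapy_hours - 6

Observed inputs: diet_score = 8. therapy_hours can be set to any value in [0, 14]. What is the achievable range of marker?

Intervening on therapy_hours fixes its value directly, overriding its dependence on diet_score.
Substituting into the marker equation gives marker = 19*therapy_hours + 38.
Linear in therapy_hours, so extremes are at the endpoints: therapy_hours = 0 gives marker = 38; therapy_hours = 14 gives marker = 304.

38 to 304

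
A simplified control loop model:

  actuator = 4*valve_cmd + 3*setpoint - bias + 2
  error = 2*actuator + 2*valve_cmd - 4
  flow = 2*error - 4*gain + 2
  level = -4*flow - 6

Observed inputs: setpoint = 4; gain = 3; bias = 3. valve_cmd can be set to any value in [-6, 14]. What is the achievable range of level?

-1230 to 370

Substituting into the actuator equation gives actuator = 4*valve_cmd + 11.
So error = 10*valve_cmd + 18.
Substituting into the flow equation gives flow = 20*valve_cmd + 26.
Substituting into the level equation gives level = -80*valve_cmd - 110.
Linear in valve_cmd, so extremes are at the endpoints: valve_cmd = -6 gives level = 370; valve_cmd = 14 gives level = -1230.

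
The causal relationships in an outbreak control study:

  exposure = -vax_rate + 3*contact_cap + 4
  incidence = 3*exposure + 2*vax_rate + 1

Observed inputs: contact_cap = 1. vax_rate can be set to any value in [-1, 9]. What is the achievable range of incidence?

Substituting into the exposure equation gives exposure = -vax_rate + 7.
So incidence = -vax_rate + 22.
Linear in vax_rate, so extremes are at the endpoints: vax_rate = -1 gives incidence = 23; vax_rate = 9 gives incidence = 13.

13 to 23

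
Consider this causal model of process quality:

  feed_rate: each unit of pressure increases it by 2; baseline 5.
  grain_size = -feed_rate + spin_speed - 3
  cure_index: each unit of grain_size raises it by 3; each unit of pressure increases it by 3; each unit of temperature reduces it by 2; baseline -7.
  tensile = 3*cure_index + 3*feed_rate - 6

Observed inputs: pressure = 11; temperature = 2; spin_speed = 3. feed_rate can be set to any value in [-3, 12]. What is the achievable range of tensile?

Intervening on feed_rate fixes its value directly, overriding its dependence on pressure.
Substituting into the grain_size equation gives grain_size = -feed_rate.
Substituting into the cure_index equation gives cure_index = -3*feed_rate + 22.
tensile becomes -6*feed_rate + 60.
Linear in feed_rate, so extremes are at the endpoints: feed_rate = -3 gives tensile = 78; feed_rate = 12 gives tensile = -12.

-12 to 78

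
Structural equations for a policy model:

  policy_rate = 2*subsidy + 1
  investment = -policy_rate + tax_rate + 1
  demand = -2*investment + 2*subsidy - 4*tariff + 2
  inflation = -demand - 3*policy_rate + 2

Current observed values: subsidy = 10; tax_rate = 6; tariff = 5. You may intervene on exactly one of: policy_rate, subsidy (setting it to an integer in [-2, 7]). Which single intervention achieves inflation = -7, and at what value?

set subsidy = 3

Intervening on policy_rate: inflation = -5*policy_rate + 14. Reaching -7 requires policy_rate = 21/5, not an integer.
Intervening on subsidy: with other inputs at their observed values, inflation = -12*subsidy + 29. Solving for -7 gives subsidy = 3, within [-2, 7].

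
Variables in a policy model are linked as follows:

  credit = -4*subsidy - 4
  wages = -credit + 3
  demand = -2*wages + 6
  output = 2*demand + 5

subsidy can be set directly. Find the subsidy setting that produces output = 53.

subsidy = -4

Substituting into the wages equation gives wages = 4*subsidy + 7.
Substituting into the demand equation gives demand = -8*subsidy - 8.
output becomes -16*subsidy - 11.
Solve -16*subsidy - 11 = 53: subsidy = (53 + 11) / -16 = -4.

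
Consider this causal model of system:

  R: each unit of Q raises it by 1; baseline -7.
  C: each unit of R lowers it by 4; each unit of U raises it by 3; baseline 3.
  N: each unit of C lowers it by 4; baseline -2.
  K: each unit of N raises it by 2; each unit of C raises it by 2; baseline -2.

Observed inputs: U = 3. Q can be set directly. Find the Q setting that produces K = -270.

Q = -1

Substituting into the C equation gives C = -4*Q + 40.
Substituting into the N equation gives N = 16*Q - 162.
Substituting into the K equation gives K = 24*Q - 246.
Solve 24*Q - 246 = -270: Q = (-270 + 246) / 24 = -1.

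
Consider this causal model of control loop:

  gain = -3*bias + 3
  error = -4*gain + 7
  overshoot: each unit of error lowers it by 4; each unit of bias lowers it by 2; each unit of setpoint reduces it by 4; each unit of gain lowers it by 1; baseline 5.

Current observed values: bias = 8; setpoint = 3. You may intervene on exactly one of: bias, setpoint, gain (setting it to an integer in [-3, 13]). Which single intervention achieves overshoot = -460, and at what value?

Intervening on bias: with other inputs at their observed values, overshoot = -47*bias + 10. Solving for -460 gives bias = 10, within [-3, 13].
Intervening on setpoint: overshoot = -4*setpoint - 354. Reaching -460 requires setpoint = 53/2, not an integer.
Intervening on gain: overshoot = 15*gain - 51. Reaching -460 requires gain = -409/15, not an integer.

set bias = 10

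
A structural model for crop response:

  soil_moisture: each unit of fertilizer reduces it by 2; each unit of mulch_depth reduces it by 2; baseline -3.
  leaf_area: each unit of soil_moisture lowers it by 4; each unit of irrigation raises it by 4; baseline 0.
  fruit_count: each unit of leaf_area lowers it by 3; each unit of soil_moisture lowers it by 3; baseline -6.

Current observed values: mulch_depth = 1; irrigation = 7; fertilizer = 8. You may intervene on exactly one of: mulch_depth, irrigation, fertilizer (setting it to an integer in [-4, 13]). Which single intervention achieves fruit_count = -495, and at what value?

Intervening on mulch_depth: with other inputs at their observed values, fruit_count = -18*mulch_depth - 261. Solving for -495 gives mulch_depth = 13, within [-4, 13].
Intervening on irrigation: fruit_count = -12*irrigation - 195. Reaching -495 requires irrigation = 25, outside [-4, 13].
Intervening on fertilizer: fruit_count = -18*fertilizer - 135. Reaching -495 requires fertilizer = 20, outside [-4, 13].

set mulch_depth = 13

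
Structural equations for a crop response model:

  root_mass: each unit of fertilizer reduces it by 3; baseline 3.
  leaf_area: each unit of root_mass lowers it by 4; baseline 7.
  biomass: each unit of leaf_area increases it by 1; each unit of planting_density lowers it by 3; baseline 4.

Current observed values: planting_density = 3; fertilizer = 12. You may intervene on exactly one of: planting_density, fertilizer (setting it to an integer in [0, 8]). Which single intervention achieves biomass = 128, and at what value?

set planting_density = 5

Intervening on planting_density: with other inputs at their observed values, biomass = -3*planting_density + 143. Solving for 128 gives planting_density = 5, within [0, 8].
Intervening on fertilizer: biomass = 12*fertilizer - 10. Reaching 128 requires fertilizer = 23/2, not an integer.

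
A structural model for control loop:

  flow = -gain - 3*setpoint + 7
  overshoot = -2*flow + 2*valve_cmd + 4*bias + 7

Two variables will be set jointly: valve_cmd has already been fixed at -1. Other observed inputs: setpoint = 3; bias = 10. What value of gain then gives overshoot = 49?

gain = 0

With valve_cmd held at -1:
Substituting into the flow equation gives flow = -gain - 2.
Substituting into the overshoot equation gives overshoot = 2*gain + 49.
Solve 2*gain + 49 = 49: gain = (49 - 49) / 2 = 0.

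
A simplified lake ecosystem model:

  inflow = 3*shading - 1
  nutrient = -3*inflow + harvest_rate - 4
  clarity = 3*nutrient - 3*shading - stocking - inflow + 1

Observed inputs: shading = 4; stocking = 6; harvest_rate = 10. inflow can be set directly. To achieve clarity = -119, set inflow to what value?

Intervening on inflow fixes its value directly, overriding its dependence on shading.
Substituting into the nutrient equation gives nutrient = -3*inflow + 6.
Substituting into the clarity equation gives clarity = -10*inflow + 1.
Solve -10*inflow + 1 = -119: inflow = (-119 - 1) / -10 = 12.

inflow = 12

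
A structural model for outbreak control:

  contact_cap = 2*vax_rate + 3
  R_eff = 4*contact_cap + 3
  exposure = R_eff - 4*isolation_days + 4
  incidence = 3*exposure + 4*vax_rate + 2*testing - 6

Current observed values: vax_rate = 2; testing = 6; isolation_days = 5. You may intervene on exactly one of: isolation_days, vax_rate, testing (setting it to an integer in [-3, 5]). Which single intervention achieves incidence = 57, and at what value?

set testing = 5

Intervening on isolation_days: incidence = -12*isolation_days + 119. Reaching 57 requires isolation_days = 31/6, not an integer.
Intervening on vax_rate: incidence = 28*vax_rate + 3. Reaching 57 requires vax_rate = 27/14, not an integer.
Intervening on testing: with other inputs at their observed values, incidence = 2*testing + 47. Solving for 57 gives testing = 5, within [-3, 5].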